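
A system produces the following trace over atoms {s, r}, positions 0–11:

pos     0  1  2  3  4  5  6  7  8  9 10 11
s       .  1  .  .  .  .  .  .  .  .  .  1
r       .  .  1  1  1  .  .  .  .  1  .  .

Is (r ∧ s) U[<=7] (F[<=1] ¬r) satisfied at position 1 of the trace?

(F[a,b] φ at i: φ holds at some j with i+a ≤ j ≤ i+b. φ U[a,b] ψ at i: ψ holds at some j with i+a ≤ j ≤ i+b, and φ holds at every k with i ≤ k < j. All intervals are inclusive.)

Need some j in [1,8] with F[<=1] ¬r, and (r ∧ s) at every k in [1,j-1].
  j=1: F[<=1] ¬r holds; no prefix to check → satisfied.

Yes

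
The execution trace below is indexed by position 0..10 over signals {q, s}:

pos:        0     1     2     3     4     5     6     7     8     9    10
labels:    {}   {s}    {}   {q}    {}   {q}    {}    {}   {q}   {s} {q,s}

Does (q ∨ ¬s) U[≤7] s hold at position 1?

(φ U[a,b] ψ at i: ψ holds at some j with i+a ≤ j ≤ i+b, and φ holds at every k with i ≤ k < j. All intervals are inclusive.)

Need some j in [1,8] with s, and (q ∨ ¬s) at every k in [1,j-1].
  j=1: s holds; no prefix to check → satisfied.

Holds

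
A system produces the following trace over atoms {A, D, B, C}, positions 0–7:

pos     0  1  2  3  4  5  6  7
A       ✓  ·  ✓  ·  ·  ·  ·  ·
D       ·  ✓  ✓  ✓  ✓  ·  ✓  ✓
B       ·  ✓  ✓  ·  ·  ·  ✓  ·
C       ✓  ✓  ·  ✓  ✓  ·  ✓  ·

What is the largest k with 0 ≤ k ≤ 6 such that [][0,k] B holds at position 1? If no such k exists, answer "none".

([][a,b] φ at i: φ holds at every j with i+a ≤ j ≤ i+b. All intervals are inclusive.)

B must hold from j=1 onward; find where it first fails.
  j=1: holds
  j=2: holds
  j=3: fails
Holds on [1,2], so largest k = 1.

1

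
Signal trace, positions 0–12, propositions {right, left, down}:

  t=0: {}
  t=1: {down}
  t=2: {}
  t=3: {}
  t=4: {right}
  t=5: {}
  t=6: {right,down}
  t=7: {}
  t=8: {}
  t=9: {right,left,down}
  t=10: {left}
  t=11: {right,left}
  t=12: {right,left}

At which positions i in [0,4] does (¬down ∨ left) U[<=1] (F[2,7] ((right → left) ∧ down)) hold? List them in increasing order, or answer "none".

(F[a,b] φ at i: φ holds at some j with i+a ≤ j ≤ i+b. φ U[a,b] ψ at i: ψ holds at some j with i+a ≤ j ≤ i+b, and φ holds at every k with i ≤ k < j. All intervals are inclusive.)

2, 3, 4

Evaluate at each i in [0,4]:
  i=0: ✗ (no rhs in [0,1])
  i=1: ✗ (lhs fails at k=1 before rhs at j=2)
  i=2: ✓ (rhs at j=2)
  i=3: ✓ (rhs at j=3)
  i=4: ✓ (rhs at j=4)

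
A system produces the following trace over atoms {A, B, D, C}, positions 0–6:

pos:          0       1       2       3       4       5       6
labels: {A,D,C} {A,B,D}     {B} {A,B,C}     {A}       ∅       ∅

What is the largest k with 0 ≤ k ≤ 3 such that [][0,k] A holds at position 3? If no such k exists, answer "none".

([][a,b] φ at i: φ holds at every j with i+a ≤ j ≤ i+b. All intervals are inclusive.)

1

A must hold from j=3 onward; find where it first fails.
  j=3: holds
  j=4: holds
  j=5: fails
Holds on [3,4], so largest k = 1.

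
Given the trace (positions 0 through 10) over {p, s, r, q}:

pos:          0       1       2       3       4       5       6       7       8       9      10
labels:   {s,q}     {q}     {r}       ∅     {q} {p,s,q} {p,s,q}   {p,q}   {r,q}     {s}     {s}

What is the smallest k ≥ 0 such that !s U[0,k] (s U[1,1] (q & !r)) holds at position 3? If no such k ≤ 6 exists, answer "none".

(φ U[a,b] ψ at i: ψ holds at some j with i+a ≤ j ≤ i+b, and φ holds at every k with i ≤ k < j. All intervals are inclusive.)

2

Need earliest j ≥ 3 with (s U[1,1] (q & !r)), and !s at every k in [3,j-1].
  j=3: rhs fails.
  j=4: rhs fails.
  j=5: rhs holds; lhs holds on [3,4]. k = 2.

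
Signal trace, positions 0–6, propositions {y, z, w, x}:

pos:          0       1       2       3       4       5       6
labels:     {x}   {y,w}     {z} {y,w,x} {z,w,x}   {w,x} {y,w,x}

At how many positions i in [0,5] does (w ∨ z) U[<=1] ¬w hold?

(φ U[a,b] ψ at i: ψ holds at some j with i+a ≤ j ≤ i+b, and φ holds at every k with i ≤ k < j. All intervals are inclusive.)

Evaluate at each i in [0,5]:
  i=0: ✓ (rhs at j=0)
  i=1: ✓ (rhs at j=2; lhs holds on [1,1])
  i=2: ✓ (rhs at j=2)
  i=3: ✗ (no rhs in [3,4])
  i=4: ✗ (no rhs in [4,5])
  i=5: ✗ (no rhs in [5,6])
Positions where it holds: {0, 1, 2} → 3.

3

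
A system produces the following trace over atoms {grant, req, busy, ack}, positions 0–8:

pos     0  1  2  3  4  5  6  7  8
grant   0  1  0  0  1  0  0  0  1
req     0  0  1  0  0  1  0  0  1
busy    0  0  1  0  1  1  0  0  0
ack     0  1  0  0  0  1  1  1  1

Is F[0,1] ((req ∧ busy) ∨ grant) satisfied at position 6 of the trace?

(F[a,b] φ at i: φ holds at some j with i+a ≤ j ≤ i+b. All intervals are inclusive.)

Does not hold

Check ((req ∧ busy) ∨ grant) at each j in [6,7]:
  j=6: false
  j=7: false
No position in the window satisfies it → formula fails.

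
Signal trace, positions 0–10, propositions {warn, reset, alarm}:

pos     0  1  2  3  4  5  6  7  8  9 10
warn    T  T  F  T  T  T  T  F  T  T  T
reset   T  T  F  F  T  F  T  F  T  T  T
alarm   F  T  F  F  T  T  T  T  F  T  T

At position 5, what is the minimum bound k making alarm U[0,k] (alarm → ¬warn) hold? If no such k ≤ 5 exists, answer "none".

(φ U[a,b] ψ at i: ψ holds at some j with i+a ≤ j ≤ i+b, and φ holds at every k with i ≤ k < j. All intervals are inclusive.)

2

Need earliest j ≥ 5 with (alarm → ¬warn), and alarm at every k in [5,j-1].
  j=5: rhs fails.
  j=6: rhs fails.
  j=7: rhs holds; lhs holds on [5,6]. k = 2.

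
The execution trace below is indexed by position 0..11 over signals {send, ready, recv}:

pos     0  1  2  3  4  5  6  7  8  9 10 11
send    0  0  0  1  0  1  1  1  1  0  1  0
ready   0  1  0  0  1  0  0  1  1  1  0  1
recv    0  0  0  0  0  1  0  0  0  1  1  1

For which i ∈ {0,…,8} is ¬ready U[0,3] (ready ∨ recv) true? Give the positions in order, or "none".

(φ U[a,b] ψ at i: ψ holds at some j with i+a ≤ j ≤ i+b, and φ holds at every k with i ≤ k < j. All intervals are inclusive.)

Evaluate at each i in [0,8]:
  i=0: ✓ (rhs at j=1; lhs holds on [0,0])
  i=1: ✓ (rhs at j=1)
  i=2: ✓ (rhs at j=4; lhs holds on [2,3])
  i=3: ✓ (rhs at j=4; lhs holds on [3,3])
  i=4: ✓ (rhs at j=4)
  i=5: ✓ (rhs at j=5)
  i=6: ✓ (rhs at j=7; lhs holds on [6,6])
  i=7: ✓ (rhs at j=7)
  i=8: ✓ (rhs at j=8)

0, 1, 2, 3, 4, 5, 6, 7, 8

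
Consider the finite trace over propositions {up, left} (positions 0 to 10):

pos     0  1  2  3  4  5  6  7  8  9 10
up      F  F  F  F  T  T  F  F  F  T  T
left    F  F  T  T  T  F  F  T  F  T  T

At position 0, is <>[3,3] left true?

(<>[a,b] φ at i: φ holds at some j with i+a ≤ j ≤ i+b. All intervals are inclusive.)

Check left at each j in [3,3]:
  j=3: true
Found at j=3 → formula holds.

True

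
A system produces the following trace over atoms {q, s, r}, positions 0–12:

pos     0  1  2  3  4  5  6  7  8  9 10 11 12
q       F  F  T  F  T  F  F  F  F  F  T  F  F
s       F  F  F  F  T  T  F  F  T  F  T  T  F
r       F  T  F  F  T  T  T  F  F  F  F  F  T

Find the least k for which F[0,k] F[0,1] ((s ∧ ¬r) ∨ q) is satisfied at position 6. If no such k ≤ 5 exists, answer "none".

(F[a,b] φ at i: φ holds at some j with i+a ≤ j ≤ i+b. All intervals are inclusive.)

Scan j = 6,7,… for F[0,1] ((s ∧ ¬r) ∨ q):
  j=6: fails
  j=7: holds
First hit at j=7, so smallest k = 7-6 = 1.

1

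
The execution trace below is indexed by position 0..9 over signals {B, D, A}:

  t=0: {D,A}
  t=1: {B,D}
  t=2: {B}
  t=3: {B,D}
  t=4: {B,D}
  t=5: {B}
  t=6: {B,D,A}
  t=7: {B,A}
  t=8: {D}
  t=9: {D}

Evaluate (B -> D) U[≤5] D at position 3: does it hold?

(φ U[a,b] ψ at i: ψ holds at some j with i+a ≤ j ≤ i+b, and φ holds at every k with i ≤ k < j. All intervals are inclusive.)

True

Need some j in [3,8] with D, and (B -> D) at every k in [3,j-1].
  j=3: D holds; no prefix to check → satisfied.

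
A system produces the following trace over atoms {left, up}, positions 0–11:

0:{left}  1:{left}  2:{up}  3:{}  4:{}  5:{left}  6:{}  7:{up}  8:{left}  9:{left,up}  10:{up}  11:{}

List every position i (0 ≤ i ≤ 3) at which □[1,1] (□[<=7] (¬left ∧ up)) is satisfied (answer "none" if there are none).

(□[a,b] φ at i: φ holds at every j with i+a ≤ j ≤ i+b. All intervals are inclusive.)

none

Evaluate at each i in [0,3]:
  i=0: ✗ (fails at j=1)
  i=1: ✗ (fails at j=2)
  i=2: ✗ (fails at j=3)
  i=3: ✗ (fails at j=4)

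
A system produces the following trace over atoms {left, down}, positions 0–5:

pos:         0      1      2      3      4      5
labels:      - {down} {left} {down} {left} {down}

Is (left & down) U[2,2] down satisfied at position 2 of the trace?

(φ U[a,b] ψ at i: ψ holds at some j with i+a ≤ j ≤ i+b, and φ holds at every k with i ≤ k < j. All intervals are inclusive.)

False

Need some j in [4,4] with down, and (left & down) at every k in [2,j-1].
  j=4: down false.
No j in the window works → until fails.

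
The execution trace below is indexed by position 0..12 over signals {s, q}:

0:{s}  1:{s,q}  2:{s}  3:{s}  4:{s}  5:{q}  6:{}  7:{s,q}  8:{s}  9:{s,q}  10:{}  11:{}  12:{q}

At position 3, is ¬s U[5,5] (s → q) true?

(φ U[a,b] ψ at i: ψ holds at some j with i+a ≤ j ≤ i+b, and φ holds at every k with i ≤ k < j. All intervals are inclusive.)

Need some j in [8,8] with (s → q), and ¬s at every k in [3,j-1].
  j=8: (s → q) false.
No j in the window works → until fails.

Does not hold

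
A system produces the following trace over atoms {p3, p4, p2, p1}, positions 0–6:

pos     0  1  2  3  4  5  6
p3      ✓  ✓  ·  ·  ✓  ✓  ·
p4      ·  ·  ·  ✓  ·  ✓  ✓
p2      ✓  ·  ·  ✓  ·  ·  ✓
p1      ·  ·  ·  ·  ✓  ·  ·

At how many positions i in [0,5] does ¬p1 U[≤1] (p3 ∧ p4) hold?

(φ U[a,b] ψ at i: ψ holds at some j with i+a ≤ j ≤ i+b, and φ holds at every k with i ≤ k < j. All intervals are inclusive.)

1

Evaluate at each i in [0,5]:
  i=0: ✗ (no rhs in [0,1])
  i=1: ✗ (no rhs in [1,2])
  i=2: ✗ (no rhs in [2,3])
  i=3: ✗ (no rhs in [3,4])
  i=4: ✗ (lhs fails at k=4 before rhs at j=5)
  i=5: ✓ (rhs at j=5)
Positions where it holds: {5} → 1.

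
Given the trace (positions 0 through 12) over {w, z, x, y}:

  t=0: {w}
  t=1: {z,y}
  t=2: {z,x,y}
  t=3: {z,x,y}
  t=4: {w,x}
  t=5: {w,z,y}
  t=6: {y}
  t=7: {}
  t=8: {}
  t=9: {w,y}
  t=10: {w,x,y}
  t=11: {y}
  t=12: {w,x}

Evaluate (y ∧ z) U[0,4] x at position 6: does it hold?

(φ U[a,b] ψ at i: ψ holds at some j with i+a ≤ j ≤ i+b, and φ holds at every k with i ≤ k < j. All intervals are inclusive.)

No

Need some j in [6,10] with x, and (y ∧ z) at every k in [6,j-1].
  j=6: x false.
  j=7: x false.
  j=8: x false.
  j=9: x false.
  j=10: x holds, but (y ∧ z) fails at k=6 → not this j.
No j in the window works → until fails.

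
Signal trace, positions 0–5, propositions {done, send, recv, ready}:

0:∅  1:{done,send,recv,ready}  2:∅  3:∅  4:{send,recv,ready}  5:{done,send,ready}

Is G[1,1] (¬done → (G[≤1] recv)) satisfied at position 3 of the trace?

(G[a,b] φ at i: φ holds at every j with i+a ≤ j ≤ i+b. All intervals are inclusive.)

Check (¬done → (G[≤1] recv)) at every j in [4,4]:
  j=4: antecedent true; consequent fails at 5 → ✗
Fails at j=4 → formula fails.

False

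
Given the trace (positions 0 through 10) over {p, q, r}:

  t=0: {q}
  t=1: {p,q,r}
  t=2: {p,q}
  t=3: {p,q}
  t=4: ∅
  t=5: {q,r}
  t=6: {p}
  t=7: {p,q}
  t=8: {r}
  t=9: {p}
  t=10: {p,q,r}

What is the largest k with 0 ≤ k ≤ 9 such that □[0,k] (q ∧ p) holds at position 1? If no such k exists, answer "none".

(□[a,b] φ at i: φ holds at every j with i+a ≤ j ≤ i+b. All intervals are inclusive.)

2

(q ∧ p) must hold from j=1 onward; find where it first fails.
  j=1: holds
  j=2: holds
  j=3: holds
  j=4: fails
Holds on [1,3], so largest k = 2.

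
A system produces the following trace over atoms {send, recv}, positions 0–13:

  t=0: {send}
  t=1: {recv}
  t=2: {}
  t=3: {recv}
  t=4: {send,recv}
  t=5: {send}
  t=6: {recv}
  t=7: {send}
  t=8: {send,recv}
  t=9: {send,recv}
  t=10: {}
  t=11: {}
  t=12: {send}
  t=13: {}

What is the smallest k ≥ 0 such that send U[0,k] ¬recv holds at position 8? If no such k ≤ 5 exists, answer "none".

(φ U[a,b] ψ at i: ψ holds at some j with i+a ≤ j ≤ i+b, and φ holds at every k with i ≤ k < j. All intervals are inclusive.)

Need earliest j ≥ 8 with ¬recv, and send at every k in [8,j-1].
  j=8: rhs fails.
  j=9: rhs fails.
  j=10: rhs holds; lhs holds on [8,9]. k = 2.

2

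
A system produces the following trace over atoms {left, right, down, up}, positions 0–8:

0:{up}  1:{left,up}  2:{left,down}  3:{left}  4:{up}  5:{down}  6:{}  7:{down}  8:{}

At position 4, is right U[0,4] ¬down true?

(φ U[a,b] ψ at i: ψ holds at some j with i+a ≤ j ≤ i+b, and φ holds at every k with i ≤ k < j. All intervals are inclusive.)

Need some j in [4,8] with ¬down, and right at every k in [4,j-1].
  j=4: ¬down holds; no prefix to check → satisfied.

Yes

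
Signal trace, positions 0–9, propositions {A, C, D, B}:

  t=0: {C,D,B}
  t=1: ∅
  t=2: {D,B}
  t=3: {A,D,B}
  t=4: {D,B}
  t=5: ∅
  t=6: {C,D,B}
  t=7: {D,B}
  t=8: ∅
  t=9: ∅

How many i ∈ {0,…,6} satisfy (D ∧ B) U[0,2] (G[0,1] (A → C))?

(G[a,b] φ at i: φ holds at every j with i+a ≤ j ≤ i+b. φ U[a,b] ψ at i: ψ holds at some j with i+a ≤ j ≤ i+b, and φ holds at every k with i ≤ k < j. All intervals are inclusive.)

7

Evaluate at each i in [0,6]:
  i=0: ✓ (rhs at j=0)
  i=1: ✓ (rhs at j=1)
  i=2: ✓ (rhs at j=4; lhs holds on [2,3])
  i=3: ✓ (rhs at j=4; lhs holds on [3,3])
  i=4: ✓ (rhs at j=4)
  i=5: ✓ (rhs at j=5)
  i=6: ✓ (rhs at j=6)
Positions where it holds: {0, 1, 2, 3, 4, 5, 6} → 7.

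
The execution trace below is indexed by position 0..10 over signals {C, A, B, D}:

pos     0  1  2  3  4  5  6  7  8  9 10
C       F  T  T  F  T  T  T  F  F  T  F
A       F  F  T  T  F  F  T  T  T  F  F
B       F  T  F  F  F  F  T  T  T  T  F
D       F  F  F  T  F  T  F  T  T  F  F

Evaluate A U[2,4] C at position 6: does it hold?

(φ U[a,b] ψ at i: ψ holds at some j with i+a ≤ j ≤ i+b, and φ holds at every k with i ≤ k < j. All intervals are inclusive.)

Yes

Need some j in [8,10] with C, and A at every k in [6,j-1].
  j=8: C false.
  j=9: C holds; A holds at every k in [6,8] → satisfied.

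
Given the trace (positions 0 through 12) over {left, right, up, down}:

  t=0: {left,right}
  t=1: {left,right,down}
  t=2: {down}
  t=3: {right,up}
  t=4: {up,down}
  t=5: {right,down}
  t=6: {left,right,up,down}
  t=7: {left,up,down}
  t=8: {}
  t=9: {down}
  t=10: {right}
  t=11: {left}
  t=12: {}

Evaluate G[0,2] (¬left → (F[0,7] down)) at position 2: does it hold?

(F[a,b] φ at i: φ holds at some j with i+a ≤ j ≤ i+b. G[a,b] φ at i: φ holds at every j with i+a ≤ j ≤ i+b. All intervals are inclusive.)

Check (¬left → (F[0,7] down)) at every j in [2,4]:
  j=2: antecedent true; consequent holds (witness at 2) → ✓
  j=3: antecedent true; consequent holds (witness at 4) → ✓
  j=4: antecedent true; consequent holds (witness at 4) → ✓
All positions satisfy it → formula holds.

True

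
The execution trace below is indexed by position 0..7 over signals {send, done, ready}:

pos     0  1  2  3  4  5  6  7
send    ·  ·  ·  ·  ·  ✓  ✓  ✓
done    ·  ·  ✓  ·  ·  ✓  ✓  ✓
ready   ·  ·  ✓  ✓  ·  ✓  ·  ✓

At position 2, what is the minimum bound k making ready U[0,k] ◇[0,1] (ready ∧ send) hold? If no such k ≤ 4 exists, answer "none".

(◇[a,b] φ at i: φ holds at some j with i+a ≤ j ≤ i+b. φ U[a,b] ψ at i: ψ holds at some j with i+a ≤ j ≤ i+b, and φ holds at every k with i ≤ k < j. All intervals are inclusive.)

Need earliest j ≥ 2 with ◇[0,1] (ready ∧ send), and ready at every k in [2,j-1].
  j=2: rhs fails.
  j=3: rhs fails.
  j=4: rhs holds; lhs holds on [2,3]. k = 2.

2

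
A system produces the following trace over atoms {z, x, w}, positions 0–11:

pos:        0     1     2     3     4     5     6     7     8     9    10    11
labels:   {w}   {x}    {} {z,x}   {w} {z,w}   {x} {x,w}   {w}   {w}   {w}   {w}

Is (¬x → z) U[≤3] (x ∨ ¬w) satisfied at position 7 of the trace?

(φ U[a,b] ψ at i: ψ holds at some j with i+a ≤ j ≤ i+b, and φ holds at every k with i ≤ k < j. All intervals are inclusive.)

Need some j in [7,10] with (x ∨ ¬w), and (¬x → z) at every k in [7,j-1].
  j=7: (x ∨ ¬w) holds; no prefix to check → satisfied.

Holds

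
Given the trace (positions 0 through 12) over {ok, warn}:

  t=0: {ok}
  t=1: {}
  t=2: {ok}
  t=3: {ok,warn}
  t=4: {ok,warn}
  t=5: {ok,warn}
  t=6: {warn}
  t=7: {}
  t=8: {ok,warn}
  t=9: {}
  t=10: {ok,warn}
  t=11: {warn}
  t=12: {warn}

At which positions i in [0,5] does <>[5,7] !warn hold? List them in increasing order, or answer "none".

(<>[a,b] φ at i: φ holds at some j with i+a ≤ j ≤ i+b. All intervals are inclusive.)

Evaluate at each i in [0,5]:
  i=0: ✓ (witness j=7)
  i=1: ✓ (witness j=7)
  i=2: ✓ (witness j=7)
  i=3: ✓ (witness j=9)
  i=4: ✓ (witness j=9)
  i=5: ✗ (none in [10,12])

0, 1, 2, 3, 4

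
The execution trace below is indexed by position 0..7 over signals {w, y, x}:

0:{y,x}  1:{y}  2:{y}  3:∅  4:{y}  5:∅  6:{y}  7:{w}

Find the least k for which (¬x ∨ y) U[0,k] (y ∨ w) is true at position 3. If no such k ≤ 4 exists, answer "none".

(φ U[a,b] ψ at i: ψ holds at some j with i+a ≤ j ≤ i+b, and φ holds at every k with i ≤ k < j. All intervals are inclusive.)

1

Need earliest j ≥ 3 with (y ∨ w), and (¬x ∨ y) at every k in [3,j-1].
  j=3: rhs fails.
  j=4: rhs holds; lhs holds on [3,3]. k = 1.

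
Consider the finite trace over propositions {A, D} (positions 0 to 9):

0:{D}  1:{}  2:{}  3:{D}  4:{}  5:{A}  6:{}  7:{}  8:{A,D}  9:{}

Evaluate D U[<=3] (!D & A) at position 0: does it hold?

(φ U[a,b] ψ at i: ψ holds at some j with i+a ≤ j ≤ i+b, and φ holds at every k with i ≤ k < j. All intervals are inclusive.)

Need some j in [0,3] with (!D & A), and D at every k in [0,j-1].
  j=0: (!D & A) false.
  j=1: (!D & A) false.
  j=2: (!D & A) false.
  j=3: (!D & A) false.
No j in the window works → until fails.

No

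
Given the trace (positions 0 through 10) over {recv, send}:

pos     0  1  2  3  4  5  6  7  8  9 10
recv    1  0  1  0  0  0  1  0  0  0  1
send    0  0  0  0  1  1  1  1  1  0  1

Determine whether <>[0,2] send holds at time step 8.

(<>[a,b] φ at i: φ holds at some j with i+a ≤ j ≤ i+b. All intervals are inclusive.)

Holds

Check send at each j in [8,10]:
  j=8: true
  j=9: false
  j=10: true
Found at j=8 → formula holds.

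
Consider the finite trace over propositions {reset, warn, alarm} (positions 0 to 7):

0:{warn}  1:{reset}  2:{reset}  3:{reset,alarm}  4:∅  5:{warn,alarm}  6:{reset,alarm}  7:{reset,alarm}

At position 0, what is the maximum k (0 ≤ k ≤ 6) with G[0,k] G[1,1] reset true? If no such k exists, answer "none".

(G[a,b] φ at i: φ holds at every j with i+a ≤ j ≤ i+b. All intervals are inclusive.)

2

G[1,1] reset must hold from j=0 onward; find where it first fails.
  j=0: holds
  j=1: holds
  j=2: holds
  j=3: fails
Holds on [0,2], so largest k = 2.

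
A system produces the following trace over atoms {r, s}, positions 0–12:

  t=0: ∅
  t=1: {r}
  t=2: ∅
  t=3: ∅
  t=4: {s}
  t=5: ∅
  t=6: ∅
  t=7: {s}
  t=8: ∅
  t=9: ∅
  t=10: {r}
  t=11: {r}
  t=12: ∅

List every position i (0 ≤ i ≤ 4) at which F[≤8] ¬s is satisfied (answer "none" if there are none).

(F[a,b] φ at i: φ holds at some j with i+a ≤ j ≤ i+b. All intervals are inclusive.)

0, 1, 2, 3, 4

Evaluate at each i in [0,4]:
  i=0: ✓ (witness j=0)
  i=1: ✓ (witness j=1)
  i=2: ✓ (witness j=2)
  i=3: ✓ (witness j=3)
  i=4: ✓ (witness j=5)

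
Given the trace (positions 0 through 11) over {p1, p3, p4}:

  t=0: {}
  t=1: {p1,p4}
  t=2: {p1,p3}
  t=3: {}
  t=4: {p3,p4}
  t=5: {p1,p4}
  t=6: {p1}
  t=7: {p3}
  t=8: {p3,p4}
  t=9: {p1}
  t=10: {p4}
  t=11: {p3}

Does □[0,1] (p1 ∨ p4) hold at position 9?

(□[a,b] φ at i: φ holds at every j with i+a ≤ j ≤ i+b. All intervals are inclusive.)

Yes

Check (p1 ∨ p4) at every j in [9,10]:
  j=9: true
  j=10: true
All positions satisfy it → formula holds.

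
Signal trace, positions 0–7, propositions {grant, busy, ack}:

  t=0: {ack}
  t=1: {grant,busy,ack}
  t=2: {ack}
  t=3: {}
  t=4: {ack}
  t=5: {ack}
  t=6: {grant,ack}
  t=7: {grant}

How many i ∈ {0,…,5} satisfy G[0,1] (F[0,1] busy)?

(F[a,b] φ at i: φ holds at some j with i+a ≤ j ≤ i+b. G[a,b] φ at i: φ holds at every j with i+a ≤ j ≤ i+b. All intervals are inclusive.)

1

Evaluate at each i in [0,5]:
  i=0: ✓ (all of [0,1])
  i=1: ✗ (fails at j=2)
  i=2: ✗ (fails at j=2)
  i=3: ✗ (fails at j=3)
  i=4: ✗ (fails at j=4)
  i=5: ✗ (fails at j=5)
Positions where it holds: {0} → 1.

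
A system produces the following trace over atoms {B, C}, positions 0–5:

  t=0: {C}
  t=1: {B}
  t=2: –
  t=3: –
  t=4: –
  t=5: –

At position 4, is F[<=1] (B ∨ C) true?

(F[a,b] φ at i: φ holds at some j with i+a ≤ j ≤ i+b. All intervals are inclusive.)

No

Check (B ∨ C) at each j in [4,5]:
  j=4: false
  j=5: false
No position in the window satisfies it → formula fails.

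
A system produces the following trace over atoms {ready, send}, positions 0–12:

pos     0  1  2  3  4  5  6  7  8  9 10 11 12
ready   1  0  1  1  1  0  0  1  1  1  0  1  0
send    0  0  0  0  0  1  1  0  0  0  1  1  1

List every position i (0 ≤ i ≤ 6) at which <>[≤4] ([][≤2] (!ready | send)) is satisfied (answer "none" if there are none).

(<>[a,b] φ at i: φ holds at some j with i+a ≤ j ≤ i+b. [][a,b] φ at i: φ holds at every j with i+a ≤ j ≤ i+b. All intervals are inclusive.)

Evaluate at each i in [0,6]:
  i=0: ✗ (none in [0,4])
  i=1: ✗ (none in [1,5])
  i=2: ✗ (none in [2,6])
  i=3: ✗ (none in [3,7])
  i=4: ✗ (none in [4,8])
  i=5: ✗ (none in [5,9])
  i=6: ✓ (witness j=10)

6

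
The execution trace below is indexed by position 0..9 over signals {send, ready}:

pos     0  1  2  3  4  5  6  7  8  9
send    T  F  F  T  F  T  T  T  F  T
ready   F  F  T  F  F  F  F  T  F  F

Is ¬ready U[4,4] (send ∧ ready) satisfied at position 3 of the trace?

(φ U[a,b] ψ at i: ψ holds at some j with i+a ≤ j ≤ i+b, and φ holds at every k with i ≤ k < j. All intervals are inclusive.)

True

Need some j in [7,7] with (send ∧ ready), and ¬ready at every k in [3,j-1].
  j=7: (send ∧ ready) holds; ¬ready holds at every k in [3,6] → satisfied.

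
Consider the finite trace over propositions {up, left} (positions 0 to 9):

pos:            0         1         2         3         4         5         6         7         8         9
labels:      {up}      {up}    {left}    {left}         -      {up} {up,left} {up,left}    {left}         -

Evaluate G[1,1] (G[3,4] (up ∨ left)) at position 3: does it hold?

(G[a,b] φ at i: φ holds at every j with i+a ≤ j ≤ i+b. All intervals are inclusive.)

True

Check G[3,4] (up ∨ left) at every j in [4,4]:
  j=4: holds on [7,8]
All positions satisfy it → formula holds.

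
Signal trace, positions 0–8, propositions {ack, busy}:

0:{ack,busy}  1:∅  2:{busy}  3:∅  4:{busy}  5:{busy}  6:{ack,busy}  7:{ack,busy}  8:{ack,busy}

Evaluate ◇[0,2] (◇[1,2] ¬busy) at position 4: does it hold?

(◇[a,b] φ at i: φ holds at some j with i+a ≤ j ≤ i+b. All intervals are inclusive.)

Check ◇[1,2] ¬busy at each j in [4,6]:
  j=4: fails (none in [5,6])
  j=5: fails (none in [6,7])
  j=6: fails (none in [7,8])
No position in the window satisfies it → formula fails.

Does not hold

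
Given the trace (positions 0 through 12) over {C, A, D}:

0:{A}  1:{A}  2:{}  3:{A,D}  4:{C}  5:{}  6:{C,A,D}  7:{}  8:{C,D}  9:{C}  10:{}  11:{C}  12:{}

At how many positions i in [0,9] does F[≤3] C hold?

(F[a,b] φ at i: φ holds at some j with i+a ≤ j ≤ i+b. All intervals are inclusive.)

9

Evaluate at each i in [0,9]:
  i=0: ✗ (none in [0,3])
  i=1: ✓ (witness j=4)
  i=2: ✓ (witness j=4)
  i=3: ✓ (witness j=4)
  i=4: ✓ (witness j=4)
  i=5: ✓ (witness j=6)
  i=6: ✓ (witness j=6)
  i=7: ✓ (witness j=8)
  i=8: ✓ (witness j=8)
  i=9: ✓ (witness j=9)
Positions where it holds: {1, 2, 3, 4, 5, 6, 7, 8, 9} → 9.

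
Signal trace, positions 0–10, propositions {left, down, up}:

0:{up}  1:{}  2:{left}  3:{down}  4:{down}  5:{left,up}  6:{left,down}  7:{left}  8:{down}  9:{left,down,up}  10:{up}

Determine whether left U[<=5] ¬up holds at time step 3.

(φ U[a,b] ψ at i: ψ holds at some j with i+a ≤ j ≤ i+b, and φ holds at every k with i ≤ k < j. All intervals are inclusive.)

Need some j in [3,8] with ¬up, and left at every k in [3,j-1].
  j=3: ¬up holds; no prefix to check → satisfied.

Holds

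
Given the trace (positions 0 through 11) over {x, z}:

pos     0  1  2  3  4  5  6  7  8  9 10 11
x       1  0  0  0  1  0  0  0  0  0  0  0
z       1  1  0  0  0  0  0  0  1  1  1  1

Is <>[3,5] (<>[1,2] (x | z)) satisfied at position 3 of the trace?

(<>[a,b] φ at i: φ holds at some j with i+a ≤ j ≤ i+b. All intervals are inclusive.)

Holds

Check <>[1,2] (x | z) at each j in [6,8]:
  j=6: holds (witness at 8)
  j=7: holds (witness at 8)
  j=8: holds (witness at 9)
Found at j=6 → formula holds.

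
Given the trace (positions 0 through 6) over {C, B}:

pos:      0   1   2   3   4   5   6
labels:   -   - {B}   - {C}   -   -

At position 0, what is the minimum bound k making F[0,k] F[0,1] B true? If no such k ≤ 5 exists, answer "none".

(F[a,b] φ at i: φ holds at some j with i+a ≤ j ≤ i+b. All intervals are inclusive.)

1

Scan j = 0,1,… for F[0,1] B:
  j=0: fails
  j=1: holds
First hit at j=1, so smallest k = 1-0 = 1.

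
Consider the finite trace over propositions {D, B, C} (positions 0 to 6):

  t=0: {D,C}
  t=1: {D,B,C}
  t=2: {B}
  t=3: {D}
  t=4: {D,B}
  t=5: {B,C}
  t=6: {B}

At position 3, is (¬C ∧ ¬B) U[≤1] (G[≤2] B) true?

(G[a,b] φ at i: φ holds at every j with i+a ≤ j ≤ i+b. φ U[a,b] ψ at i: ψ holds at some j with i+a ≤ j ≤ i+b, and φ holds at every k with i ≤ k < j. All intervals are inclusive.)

Holds

Need some j in [3,4] with G[≤2] B, and (¬C ∧ ¬B) at every k in [3,j-1].
  j=3: G[≤2] B — fails at 3.
  j=4: G[≤2] B holds; (¬C ∧ ¬B) holds at every k in [3,3] → satisfied.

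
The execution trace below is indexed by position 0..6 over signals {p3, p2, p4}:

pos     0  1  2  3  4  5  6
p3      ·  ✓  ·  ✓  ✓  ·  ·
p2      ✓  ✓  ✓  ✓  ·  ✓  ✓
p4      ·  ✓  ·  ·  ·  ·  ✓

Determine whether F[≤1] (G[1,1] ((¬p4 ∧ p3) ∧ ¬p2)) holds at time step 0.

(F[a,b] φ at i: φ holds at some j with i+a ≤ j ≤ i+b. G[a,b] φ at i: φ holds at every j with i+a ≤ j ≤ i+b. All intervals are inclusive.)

Check G[1,1] ((¬p4 ∧ p3) ∧ ¬p2) at each j in [0,1]:
  j=0: fails at 1
  j=1: fails at 2
No position in the window satisfies it → formula fails.

No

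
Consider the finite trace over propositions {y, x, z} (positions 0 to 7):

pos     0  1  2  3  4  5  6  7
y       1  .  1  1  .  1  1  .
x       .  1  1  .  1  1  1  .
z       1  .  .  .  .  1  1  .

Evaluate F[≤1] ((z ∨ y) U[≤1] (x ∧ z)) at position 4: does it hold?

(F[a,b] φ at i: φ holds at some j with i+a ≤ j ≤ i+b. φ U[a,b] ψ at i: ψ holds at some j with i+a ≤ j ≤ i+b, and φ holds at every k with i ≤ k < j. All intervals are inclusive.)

Check ((z ∨ y) U[≤1] (x ∧ z)) at each j in [4,5]:
  j=4: fails
  j=5: holds
Found at j=5 → formula holds.

Holds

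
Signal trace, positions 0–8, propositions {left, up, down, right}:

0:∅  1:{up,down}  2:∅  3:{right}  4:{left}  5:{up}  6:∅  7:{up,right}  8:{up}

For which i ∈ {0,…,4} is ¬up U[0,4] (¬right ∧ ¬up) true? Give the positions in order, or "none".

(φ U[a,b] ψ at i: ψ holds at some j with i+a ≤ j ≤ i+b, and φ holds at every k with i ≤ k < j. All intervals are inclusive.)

Evaluate at each i in [0,4]:
  i=0: ✓ (rhs at j=0)
  i=1: ✗ (lhs fails at k=1 before rhs at j=2)
  i=2: ✓ (rhs at j=2)
  i=3: ✓ (rhs at j=4; lhs holds on [3,3])
  i=4: ✓ (rhs at j=4)

0, 2, 3, 4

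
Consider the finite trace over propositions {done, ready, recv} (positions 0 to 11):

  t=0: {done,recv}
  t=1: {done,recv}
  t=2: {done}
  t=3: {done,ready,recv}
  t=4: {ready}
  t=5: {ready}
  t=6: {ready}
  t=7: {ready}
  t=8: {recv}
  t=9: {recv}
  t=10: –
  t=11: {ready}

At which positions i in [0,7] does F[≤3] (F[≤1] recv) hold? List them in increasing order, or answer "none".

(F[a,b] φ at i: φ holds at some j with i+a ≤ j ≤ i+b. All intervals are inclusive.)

Evaluate at each i in [0,7]:
  i=0: ✓ (witness j=0)
  i=1: ✓ (witness j=1)
  i=2: ✓ (witness j=2)
  i=3: ✓ (witness j=3)
  i=4: ✓ (witness j=7)
  i=5: ✓ (witness j=7)
  i=6: ✓ (witness j=7)
  i=7: ✓ (witness j=7)

0, 1, 2, 3, 4, 5, 6, 7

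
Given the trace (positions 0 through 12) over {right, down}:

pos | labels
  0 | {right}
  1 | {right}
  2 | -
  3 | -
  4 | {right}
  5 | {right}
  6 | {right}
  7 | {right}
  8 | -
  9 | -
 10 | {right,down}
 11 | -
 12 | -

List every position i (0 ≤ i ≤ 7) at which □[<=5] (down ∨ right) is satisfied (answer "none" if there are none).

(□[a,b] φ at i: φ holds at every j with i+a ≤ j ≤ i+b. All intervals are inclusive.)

Evaluate at each i in [0,7]:
  i=0: ✗ (fails at j=2)
  i=1: ✗ (fails at j=2)
  i=2: ✗ (fails at j=2)
  i=3: ✗ (fails at j=3)
  i=4: ✗ (fails at j=8)
  i=5: ✗ (fails at j=8)
  i=6: ✗ (fails at j=8)
  i=7: ✗ (fails at j=8)

none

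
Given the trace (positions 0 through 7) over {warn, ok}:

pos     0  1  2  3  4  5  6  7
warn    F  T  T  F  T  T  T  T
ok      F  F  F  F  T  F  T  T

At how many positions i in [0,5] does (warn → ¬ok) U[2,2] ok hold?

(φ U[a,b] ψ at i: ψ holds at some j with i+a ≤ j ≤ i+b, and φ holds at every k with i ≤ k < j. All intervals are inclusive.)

Evaluate at each i in [0,5]:
  i=0: ✗ (no rhs in [2,2])
  i=1: ✗ (no rhs in [3,3])
  i=2: ✓ (rhs at j=4; lhs holds on [2,3])
  i=3: ✗ (no rhs in [5,5])
  i=4: ✗ (lhs fails at k=4 before rhs at j=6)
  i=5: ✗ (lhs fails at k=6 before rhs at j=7)
Positions where it holds: {2} → 1.

1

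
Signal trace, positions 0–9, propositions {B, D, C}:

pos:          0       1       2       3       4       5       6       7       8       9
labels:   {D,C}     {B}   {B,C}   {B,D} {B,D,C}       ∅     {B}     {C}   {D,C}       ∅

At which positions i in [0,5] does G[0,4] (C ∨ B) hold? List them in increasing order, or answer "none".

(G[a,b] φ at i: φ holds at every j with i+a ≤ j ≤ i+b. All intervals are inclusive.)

Evaluate at each i in [0,5]:
  i=0: ✓ (all of [0,4])
  i=1: ✗ (fails at j=5)
  i=2: ✗ (fails at j=5)
  i=3: ✗ (fails at j=5)
  i=4: ✗ (fails at j=5)
  i=5: ✗ (fails at j=5)

0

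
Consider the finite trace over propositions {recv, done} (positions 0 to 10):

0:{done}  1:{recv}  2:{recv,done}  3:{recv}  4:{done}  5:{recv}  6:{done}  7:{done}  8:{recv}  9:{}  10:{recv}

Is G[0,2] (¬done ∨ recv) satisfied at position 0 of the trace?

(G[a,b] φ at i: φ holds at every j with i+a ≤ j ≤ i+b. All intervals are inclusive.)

Check (¬done ∨ recv) at every j in [0,2]:
  j=0: false
  j=1: true
  j=2: true
Fails at j=0 → formula fails.

Does not hold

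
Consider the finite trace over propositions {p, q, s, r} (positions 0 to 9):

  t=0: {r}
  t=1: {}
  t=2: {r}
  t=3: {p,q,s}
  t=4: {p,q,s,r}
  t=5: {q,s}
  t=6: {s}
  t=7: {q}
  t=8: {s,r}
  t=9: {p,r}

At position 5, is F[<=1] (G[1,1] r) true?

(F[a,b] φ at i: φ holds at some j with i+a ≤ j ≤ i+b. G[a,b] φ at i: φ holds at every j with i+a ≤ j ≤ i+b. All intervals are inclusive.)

Check G[1,1] r at each j in [5,6]:
  j=5: fails at 6
  j=6: fails at 7
No position in the window satisfies it → formula fails.

No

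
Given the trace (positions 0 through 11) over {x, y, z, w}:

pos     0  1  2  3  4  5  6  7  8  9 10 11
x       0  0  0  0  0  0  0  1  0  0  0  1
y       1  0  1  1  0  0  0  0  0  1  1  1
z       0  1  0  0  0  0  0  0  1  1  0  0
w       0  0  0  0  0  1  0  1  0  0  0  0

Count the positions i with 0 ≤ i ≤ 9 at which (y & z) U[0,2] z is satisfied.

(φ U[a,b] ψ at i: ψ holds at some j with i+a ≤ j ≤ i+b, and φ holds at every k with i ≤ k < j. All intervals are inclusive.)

3

Evaluate at each i in [0,9]:
  i=0: ✗ (lhs fails at k=0 before rhs at j=1)
  i=1: ✓ (rhs at j=1)
  i=2: ✗ (no rhs in [2,4])
  i=3: ✗ (no rhs in [3,5])
  i=4: ✗ (no rhs in [4,6])
  i=5: ✗ (no rhs in [5,7])
  i=6: ✗ (lhs fails at k=6 before rhs at j=8)
  i=7: ✗ (lhs fails at k=7 before rhs at j=8)
  i=8: ✓ (rhs at j=8)
  i=9: ✓ (rhs at j=9)
Positions where it holds: {1, 8, 9} → 3.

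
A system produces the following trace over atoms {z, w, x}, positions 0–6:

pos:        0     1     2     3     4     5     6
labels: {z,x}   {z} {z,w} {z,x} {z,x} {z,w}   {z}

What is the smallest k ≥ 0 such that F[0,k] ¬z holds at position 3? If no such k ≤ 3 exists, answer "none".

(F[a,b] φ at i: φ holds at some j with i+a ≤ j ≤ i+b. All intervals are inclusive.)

Scan j = 3,4,… for ¬z:
  j=3: fails
  j=4: fails
  j=5: fails
  j=6: fails
No j in [3,6] satisfies it → none.

none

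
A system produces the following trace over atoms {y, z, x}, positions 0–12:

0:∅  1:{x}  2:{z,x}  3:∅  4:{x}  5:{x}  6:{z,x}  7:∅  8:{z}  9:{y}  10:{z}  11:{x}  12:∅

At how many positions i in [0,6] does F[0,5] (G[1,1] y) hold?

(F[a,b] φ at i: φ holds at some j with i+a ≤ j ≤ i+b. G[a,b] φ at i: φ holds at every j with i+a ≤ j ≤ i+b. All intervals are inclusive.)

4

Evaluate at each i in [0,6]:
  i=0: ✗ (none in [0,5])
  i=1: ✗ (none in [1,6])
  i=2: ✗ (none in [2,7])
  i=3: ✓ (witness j=8)
  i=4: ✓ (witness j=8)
  i=5: ✓ (witness j=8)
  i=6: ✓ (witness j=8)
Positions where it holds: {3, 4, 5, 6} → 4.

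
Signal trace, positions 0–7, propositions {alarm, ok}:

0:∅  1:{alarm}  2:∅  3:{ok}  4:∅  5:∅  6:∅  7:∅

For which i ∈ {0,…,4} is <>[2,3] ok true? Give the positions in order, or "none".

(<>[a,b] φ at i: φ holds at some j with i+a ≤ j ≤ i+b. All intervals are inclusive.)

0, 1

Evaluate at each i in [0,4]:
  i=0: ✓ (witness j=3)
  i=1: ✓ (witness j=3)
  i=2: ✗ (none in [4,5])
  i=3: ✗ (none in [5,6])
  i=4: ✗ (none in [6,7])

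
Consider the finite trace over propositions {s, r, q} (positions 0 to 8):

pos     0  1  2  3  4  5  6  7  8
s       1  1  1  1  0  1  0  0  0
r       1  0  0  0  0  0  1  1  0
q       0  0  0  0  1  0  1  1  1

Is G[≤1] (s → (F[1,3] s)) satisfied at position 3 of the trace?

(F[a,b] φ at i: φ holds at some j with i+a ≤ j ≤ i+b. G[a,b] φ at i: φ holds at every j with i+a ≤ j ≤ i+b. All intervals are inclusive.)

True

Check (s → (F[1,3] s)) at every j in [3,4]:
  j=3: antecedent true; consequent holds (witness at 5) → ✓
  j=4: antecedent false → ✓
All positions satisfy it → formula holds.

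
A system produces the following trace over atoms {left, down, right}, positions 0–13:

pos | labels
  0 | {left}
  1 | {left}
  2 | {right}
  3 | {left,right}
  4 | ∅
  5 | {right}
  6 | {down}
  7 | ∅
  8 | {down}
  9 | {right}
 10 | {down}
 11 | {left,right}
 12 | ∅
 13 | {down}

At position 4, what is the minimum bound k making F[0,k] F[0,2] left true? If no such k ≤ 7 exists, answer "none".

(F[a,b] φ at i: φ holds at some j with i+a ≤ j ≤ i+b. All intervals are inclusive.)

5

Scan j = 4,5,… for F[0,2] left:
  j=4: fails
  j=5: fails
  j=6: fails
  j=7: fails
  j=8: fails
  j=9: holds
First hit at j=9, so smallest k = 9-4 = 5.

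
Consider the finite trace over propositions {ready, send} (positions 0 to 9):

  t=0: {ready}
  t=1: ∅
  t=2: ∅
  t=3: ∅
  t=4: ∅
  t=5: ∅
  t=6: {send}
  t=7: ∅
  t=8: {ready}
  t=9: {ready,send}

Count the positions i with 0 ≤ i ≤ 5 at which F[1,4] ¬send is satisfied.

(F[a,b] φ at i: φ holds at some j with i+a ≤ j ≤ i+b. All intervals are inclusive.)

6

Evaluate at each i in [0,5]:
  i=0: ✓ (witness j=1)
  i=1: ✓ (witness j=2)
  i=2: ✓ (witness j=3)
  i=3: ✓ (witness j=4)
  i=4: ✓ (witness j=5)
  i=5: ✓ (witness j=7)
Positions where it holds: {0, 1, 2, 3, 4, 5} → 6.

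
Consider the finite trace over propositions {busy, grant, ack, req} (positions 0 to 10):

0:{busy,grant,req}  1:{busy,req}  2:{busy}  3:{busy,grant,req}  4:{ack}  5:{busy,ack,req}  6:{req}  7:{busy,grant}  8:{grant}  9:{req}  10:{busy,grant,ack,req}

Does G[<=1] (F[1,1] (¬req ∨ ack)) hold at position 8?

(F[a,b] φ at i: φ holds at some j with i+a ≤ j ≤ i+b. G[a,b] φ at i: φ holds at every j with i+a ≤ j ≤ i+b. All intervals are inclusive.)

Check F[1,1] (¬req ∨ ack) at every j in [8,9]:
  j=8: fails (none in [9,9])
  j=9: holds (witness at 10)
Fails at j=8 → formula fails.

Does not hold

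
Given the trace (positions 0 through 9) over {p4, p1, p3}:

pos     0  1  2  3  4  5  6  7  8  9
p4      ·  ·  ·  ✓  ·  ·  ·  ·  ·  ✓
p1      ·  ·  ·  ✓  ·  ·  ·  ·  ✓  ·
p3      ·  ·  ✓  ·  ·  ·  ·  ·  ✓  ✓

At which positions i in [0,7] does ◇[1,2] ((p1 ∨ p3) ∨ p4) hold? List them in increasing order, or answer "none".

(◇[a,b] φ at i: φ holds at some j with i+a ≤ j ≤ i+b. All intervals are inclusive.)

0, 1, 2, 6, 7

Evaluate at each i in [0,7]:
  i=0: ✓ (witness j=2)
  i=1: ✓ (witness j=2)
  i=2: ✓ (witness j=3)
  i=3: ✗ (none in [4,5])
  i=4: ✗ (none in [5,6])
  i=5: ✗ (none in [6,7])
  i=6: ✓ (witness j=8)
  i=7: ✓ (witness j=8)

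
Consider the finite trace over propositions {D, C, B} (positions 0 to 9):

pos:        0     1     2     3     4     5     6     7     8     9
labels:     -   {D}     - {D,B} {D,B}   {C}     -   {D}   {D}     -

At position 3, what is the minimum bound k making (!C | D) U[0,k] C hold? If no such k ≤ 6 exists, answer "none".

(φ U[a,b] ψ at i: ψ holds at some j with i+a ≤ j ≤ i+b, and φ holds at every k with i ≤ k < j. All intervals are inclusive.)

Need earliest j ≥ 3 with C, and (!C | D) at every k in [3,j-1].
  j=3: rhs fails.
  j=4: rhs fails.
  j=5: rhs holds; lhs holds on [3,4]. k = 2.

2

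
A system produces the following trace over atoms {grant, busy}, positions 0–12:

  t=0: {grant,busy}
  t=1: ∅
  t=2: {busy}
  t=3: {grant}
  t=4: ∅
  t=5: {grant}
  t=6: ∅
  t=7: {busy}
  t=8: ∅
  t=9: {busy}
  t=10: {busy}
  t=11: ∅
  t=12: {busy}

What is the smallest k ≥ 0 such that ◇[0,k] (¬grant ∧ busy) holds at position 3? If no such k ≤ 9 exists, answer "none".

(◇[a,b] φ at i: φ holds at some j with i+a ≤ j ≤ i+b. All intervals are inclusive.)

Scan j = 3,4,… for (¬grant ∧ busy):
  j=3: fails
  j=4: fails
  j=5: fails
  j=6: fails
  j=7: holds
First hit at j=7, so smallest k = 7-3 = 4.

4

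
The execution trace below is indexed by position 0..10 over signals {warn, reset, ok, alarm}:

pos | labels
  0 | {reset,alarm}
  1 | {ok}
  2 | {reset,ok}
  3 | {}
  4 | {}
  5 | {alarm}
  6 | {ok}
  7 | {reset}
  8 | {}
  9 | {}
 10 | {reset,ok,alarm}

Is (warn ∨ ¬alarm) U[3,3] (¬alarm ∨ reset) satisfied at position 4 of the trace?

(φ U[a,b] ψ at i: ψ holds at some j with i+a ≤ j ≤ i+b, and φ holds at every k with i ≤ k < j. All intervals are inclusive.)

Need some j in [7,7] with (¬alarm ∨ reset), and (warn ∨ ¬alarm) at every k in [4,j-1].
  j=7: (¬alarm ∨ reset) holds, but (warn ∨ ¬alarm) fails at k=5 → not this j.
No j in the window works → until fails.

False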